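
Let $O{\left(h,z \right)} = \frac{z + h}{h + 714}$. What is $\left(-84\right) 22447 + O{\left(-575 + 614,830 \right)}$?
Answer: $- \frac{1419816775}{753} \approx -1.8855 \cdot 10^{6}$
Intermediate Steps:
$O{\left(h,z \right)} = \frac{h + z}{714 + h}$
$\left(-84\right) 22447 + O{\left(-575 + 614,830 \right)} = \left(-84\right) 22447 + \frac{\left(-575 + 614\right) + 830}{714 + \left(-575 + 614\right)} = -1885548 + \frac{39 + 830}{714 + 39} = -1885548 + \frac{1}{753} \cdot 869 = -1885548 + \frac{869}{753} = - \frac{1419816775}{753}$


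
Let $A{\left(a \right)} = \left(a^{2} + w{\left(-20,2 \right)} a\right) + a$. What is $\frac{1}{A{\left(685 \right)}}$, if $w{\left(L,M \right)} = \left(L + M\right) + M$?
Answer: $\frac{1}{458950} \approx 2.1789 \cdot 10^{-6}$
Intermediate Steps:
$w{\left(L,M \right)} = L + 2 M$
$A{\left(a \right)} = a^{2} - 15 a$ ($A{\left(a \right)} = \left(a^{2} + \left(-20 + 2 \cdot 2\right) a\right) + a = \left(a^{2} + \left(-20 + 4\right) a\right) + a = \left(a^{2} - 16 a\right) + a = a^{2} - 15 a$)
$\frac{1}{A{\left(685 \right)}} = \frac{1}{685 \left(-15 + 685\right)} = \frac{1}{685 \cdot 670} = \frac{1}{458950}$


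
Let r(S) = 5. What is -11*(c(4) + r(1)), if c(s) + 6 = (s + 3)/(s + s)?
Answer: 11/8 ≈ 1.3750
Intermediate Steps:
c(s) = -6 + (3 + s)/(2*s) (c(s) = -6 + (s + 3)/(s + s) = -6 + (3 + s)/((2*s)) = -6 + (3 + s)*(1/(2*s)) = -6 + (3 + s)/(2*s))
-11*(c(4) + r(1)) = -11*((1/2)*(3 - 11*4)/4 + 5) = -11*((1/2)*(1/4)*(3 - 44) + 5) = -11*((1/2)*(1/4)*(-41) + 5) = -11*(-41/8 + 5) = -11*(-1/8) = 11/8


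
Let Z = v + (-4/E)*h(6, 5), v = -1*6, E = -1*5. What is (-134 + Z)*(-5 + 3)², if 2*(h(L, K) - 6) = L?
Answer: -2656/5 ≈ -531.20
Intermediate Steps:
h(L, K) = 6 + L/2
E = -5
v = -6
Z = 6/5 (Z = -6 + (-4/(-5))*(6 + (½)*6) = -6 + (-4*(-⅕))*(6 + 3) = -6 + (⅘)*9 = -6 + 36/5 = 6/5 ≈ 1.2000)
(-134 + Z)*(-5 + 3)² = (-134 + 6/5)*(-5 + 3)² = -664/5*(-2)² = -664/5*4 = -2656/5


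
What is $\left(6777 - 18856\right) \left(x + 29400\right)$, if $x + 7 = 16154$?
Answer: $-550162213$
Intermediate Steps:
$x = 16147$ ($x = -7 + 16154 = 16147$)
$\left(6777 - 18856\right) \left(x + 29400\right) = \left(6777 - 18856\right) \left(16147 + 29400\right) = \left(-12079\right) 45547 = -550162213$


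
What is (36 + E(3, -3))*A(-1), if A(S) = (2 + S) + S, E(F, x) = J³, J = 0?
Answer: 0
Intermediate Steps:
E(F, x) = 0 (E(F, x) = 0³ = 0)
A(S) = 2 + 2*S
(36 + E(3, -3))*A(-1) = (36 + 0)*(2 + 2*(-1)) = 36*(2 - 2) = 36*0 = 0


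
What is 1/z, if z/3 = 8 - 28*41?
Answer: -1/3420 ≈ -0.00029240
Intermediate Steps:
z = -3420 (z = 3*(8 - 28*41) = 3*(8 - 1148) = 3*(-1140) = -3420)
1/z = 1/(-3420) = -1/3420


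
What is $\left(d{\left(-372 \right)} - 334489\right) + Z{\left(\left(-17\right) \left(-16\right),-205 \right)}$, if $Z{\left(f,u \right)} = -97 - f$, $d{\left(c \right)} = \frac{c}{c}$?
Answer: $-334857$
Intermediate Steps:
$d{\left(c \right)} = 1$
$\left(d{\left(-372 \right)} - 334489\right) + Z{\left(\left(-17\right) \left(-16\right),-205 \right)} = \left(1 - 334489\right) - \left(97 - -272\right) = -334488 - 369 = -334857$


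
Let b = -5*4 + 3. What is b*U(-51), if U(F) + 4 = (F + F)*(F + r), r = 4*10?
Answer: -19006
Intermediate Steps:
r = 40
U(F) = -4 + 2*F*(40 + F) (U(F) = -4 + (F + F)*(F + 40) = -4 + (2*F)*(40 + F) = -4 + 2*F*(40 + F))
b = -17 (b = -20 + 3 = -17)
b*U(-51) = -17*(-4 + 2*(-51)**2 + 80*(-51)) = -17*(-4 + 2*2601 - 4080) = -17*(-4 + 5202 - 4080) = -17*1118 = -19006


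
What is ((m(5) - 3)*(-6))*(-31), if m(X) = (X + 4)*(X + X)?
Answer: 16182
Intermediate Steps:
m(X) = 2*X*(4 + X) (m(X) = (4 + X)*(2*X) = 2*X*(4 + X))
((m(5) - 3)*(-6))*(-31) = ((2*5*(4 + 5) - 3)*(-6))*(-31) = ((2*5*9 - 3)*(-6))*(-31) = ((90 - 3)*(-6))*(-31) = (87*(-6))*(-31) = -522*(-31) = 16182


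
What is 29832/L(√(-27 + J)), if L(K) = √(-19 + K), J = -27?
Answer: 29832/√(-19 + 3*I*√6) ≈ 1212.7 - 6497.3*I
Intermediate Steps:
29832/L(√(-27 + J)) = 29832/(√(-19 + √(-27 - 27))) = 29832/(√(-19 + √(-54))) = 29832/(√(-19 + 3*I*√6)) = 29832/√(-19 + 3*I*√6)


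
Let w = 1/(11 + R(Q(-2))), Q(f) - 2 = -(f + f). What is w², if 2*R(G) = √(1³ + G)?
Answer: 4/(22 + √7)² ≈ 0.0065853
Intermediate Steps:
Q(f) = 2 - 2*f (Q(f) = 2 - (f + f) = 2 - 2*f)
R(G) = √(1 + G)/2 (R(G) = √(1³ + G)/2 = √(1 + G)/2)
w = 1/(11 + √7/2) (w = 1/(11 + √(1 + (2 - 2*(-2)))/2) = 1/(11 + √(1 + (2 + 4))/2) = 1/(11 + √(1 + 6)/2) = 1/(11 + √7/2) ≈ 0.081150)
w² = (44/477 - 2*√7/477)²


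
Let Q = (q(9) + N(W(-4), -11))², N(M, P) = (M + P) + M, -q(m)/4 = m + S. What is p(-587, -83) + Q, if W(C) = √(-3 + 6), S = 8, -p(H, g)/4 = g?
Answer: 6585 - 316*√3 ≈ 6037.7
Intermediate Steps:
p(H, g) = -4*g
q(m) = -32 - 4*m (q(m) = -4*(m + 8) = -4*(8 + m) = -32 - 4*m)
W(C) = √3
N(M, P) = P + 2*M
Q = (-79 + 2*√3)² (Q = ((-32 - 4*9) + (-11 + 2*√3))² = ((-32 - 36) + (-11 + 2*√3))² = (-68 + (-11 + 2*√3))² = (-79 + 2*√3)² ≈ 5705.7)
p(-587, -83) + Q = -4*(-83) + (6253 - 316*√3) = 332 + (6253 - 316*√3) = 6585 - 316*√3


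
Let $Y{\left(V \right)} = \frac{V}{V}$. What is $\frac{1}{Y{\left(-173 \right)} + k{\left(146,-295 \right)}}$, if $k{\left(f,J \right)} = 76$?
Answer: $\frac{1}{77} \approx 0.012987$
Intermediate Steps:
$Y{\left(V \right)} = 1$
$\frac{1}{Y{\left(-173 \right)} + k{\left(146,-295 \right)}} = \frac{1}{1 + 76} = \frac{1}{77}$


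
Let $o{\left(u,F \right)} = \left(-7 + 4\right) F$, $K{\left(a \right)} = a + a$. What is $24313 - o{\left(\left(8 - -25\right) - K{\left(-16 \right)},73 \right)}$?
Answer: $24532$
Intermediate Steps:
$K{\left(a \right)} = 2 a$
$o{\left(u,F \right)} = - 3 F$
$24313 - o{\left(\left(8 - -25\right) - K{\left(-16 \right)},73 \right)} = 24313 - \left(-3\right) 73 = 24313 - -219 = 24313 + 219 = 24532$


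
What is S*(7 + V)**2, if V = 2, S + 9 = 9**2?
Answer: 5832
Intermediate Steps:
S = 72 (S = -9 + 9**2 = -9 + 81 = 72)
S*(7 + V)**2 = 72*(7 + 2)**2 = 72*9**2 = 72*81 = 5832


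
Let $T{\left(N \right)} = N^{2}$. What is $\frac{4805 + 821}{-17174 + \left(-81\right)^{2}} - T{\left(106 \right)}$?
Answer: $- \frac{119253294}{10613} \approx -11237.0$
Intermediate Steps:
$\frac{4805 + 821}{-17174 + \left(-81\right)^{2}} - T{\left(106 \right)} = \frac{4805 + 821}{-17174 + \left(-81\right)^{2}} - 106^{2} = \frac{5626}{-17174 + 6561} - 11236 = \frac{5626}{-10613} - 11236 = 5626 \left(- \frac{1}{10613}\right) - 11236 = - \frac{5626}{10613} - 11236 = - \frac{119253294}{10613}$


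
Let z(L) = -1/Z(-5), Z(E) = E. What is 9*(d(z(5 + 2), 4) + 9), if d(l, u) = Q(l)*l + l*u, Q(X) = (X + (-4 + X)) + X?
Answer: 2052/25 ≈ 82.080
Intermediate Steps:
z(L) = ⅕ (z(L) = -1/(-5) = -1*(-⅕) = ⅕)
Q(X) = -4 + 3*X (Q(X) = (-4 + 2*X) + X = -4 + 3*X)
d(l, u) = l*u + l*(-4 + 3*l) (d(l, u) = (-4 + 3*l)*l + l*u = l*(-4 + 3*l) + l*u = l*u + l*(-4 + 3*l))
9*(d(z(5 + 2), 4) + 9) = 9*((-4 + 4 + 3*(⅕))/5 + 9) = 9*((-4 + 4 + ⅗)/5 + 9) = 9*((⅕)*(⅗) + 9) = 9*(3/25 + 9) = 9*(228/25) = 2052/25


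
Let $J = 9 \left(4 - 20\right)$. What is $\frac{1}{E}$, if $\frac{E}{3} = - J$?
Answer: $\frac{1}{432} \approx 0.0023148$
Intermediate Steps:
$J = -144$ ($J = 9 \left(-16\right) = -144$)
$E = 432$ ($E = 3 \left(\left(-1\right) \left(-144\right)\right) = 3 \cdot 144 = 432$)
$\frac{1}{E} = \frac{1}{432}$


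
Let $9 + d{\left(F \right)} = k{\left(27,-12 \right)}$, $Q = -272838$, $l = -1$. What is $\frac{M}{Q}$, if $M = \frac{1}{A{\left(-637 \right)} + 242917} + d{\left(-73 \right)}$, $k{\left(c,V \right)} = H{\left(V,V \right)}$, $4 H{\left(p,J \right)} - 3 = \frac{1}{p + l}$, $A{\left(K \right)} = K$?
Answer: $\frac{26045087}{859341478320} \approx 3.0308 \cdot 10^{-5}$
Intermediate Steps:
$H{\left(p,J \right)} = \frac{3}{4} + \frac{1}{4 \left(-1 + p\right)}$ ($H{\left(p,J \right)} = \frac{3}{4} + \frac{1}{4 \left(p - 1\right)} = \frac{3}{4} + \frac{1}{4 \left(-1 + p\right)}$)
$k{\left(c,V \right)} = \frac{-2 + 3 V}{4 \left(-1 + V\right)}$
$d{\left(F \right)} = - \frac{215}{26}$ ($d{\left(F \right)} = -9 + \frac{-2 + 3 \left(-12\right)}{4 \left(-1 - 12\right)} = -9 + \frac{-2 - 36}{4 \left(-13\right)} = -9 + \frac{1}{4} \left(- \frac{1}{13}\right) \left(-38\right) = -9 + \frac{19}{26} = - \frac{215}{26}$)
$M = - \frac{26045087}{3149640}$ ($M = \frac{1}{-637 + 242917} - \frac{215}{26} = \frac{1}{242280} - \frac{215}{26} = - \frac{26045087}{3149640} \approx -8.2692$)
$\frac{M}{Q} = - \frac{26045087}{3149640 \left(-272838\right)} = \left(- \frac{26045087}{3149640}\right) \left(- \frac{1}{272838}\right) = \frac{26045087}{859341478320}$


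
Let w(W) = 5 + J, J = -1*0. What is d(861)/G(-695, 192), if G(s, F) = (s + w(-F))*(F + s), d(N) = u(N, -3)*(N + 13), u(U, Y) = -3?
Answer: -19/2515 ≈ -0.0075547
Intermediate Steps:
J = 0
w(W) = 5 (w(W) = 5 + 0 = 5)
d(N) = -39 - 3*N (d(N) = -3*(N + 13) = -3*(13 + N) = -39 - 3*N)
G(s, F) = (5 + s)*(F + s) (G(s, F) = (s + 5)*(F + s) = (5 + s)*(F + s))
d(861)/G(-695, 192) = (-39 - 3*861)/((-695)² + 5*192 + 5*(-695) + 192*(-695)) = (-39 - 2583)/(483025 + 960 - 3475 - 133440) = -2622/347070 = -2622*1/347070 = -19/2515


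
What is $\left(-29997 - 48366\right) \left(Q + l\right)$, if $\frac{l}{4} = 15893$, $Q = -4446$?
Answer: $-4633290738$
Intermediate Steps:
$l = 63572$ ($l = 4 \cdot 15893 = 63572$)
$\left(-29997 - 48366\right) \left(Q + l\right) = \left(-29997 - 48366\right) \left(-4446 + 63572\right) = \left(-78363\right) 59126 = -4633290738$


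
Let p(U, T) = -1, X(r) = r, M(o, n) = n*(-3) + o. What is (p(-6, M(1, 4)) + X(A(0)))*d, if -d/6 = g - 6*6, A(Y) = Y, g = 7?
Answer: -174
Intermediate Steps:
M(o, n) = o - 3*n (M(o, n) = -3*n + o = o - 3*n)
d = 174 (d = -6*(7 - 6*6) = -6*(7 - 36) = -6*(-29) = 174)
(p(-6, M(1, 4)) + X(A(0)))*d = (-1 + 0)*174 = -1*174 = -174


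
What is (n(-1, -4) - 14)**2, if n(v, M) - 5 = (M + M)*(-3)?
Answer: 225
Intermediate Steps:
n(v, M) = 5 - 6*M (n(v, M) = 5 + (M + M)*(-3) = 5 + (2*M)*(-3) = 5 - 6*M)
(n(-1, -4) - 14)**2 = ((5 - 6*(-4)) - 14)**2 = ((5 + 24) - 14)**2 = (29 - 14)**2 = 15**2 = 225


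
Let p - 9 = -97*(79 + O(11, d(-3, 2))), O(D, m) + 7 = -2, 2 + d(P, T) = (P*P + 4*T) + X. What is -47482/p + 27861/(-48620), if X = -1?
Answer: 2119649399/329692220 ≈ 6.4292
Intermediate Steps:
d(P, T) = -3 + P² + 4*T (d(P, T) = -2 + ((P*P + 4*T) - 1) = -2 + ((P² + 4*T) - 1) = -2 + (-1 + P² + 4*T) = -3 + P² + 4*T)
O(D, m) = -9 (O(D, m) = -7 - 2 = -9)
p = -6781 (p = 9 - 97*(79 - 9) = 9 - 97*70 = 9 - 6790 = -6781)
-47482/p + 27861/(-48620) = -47482/(-6781) + 27861/(-48620) = -47482*(-1/6781) + 27861*(-1/48620) = 47482/6781 - 27861/48620 = 2119649399/329692220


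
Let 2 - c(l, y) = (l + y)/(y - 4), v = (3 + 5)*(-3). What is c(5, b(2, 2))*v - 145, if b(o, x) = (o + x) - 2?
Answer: -277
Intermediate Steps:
b(o, x) = -2 + o + x
v = -24 (v = 8*(-3) = -24)
c(l, y) = 2 - (l + y)/(-4 + y) (c(l, y) = 2 - (l + y)/(y - 4) = 2 - (l + y)/(-4 + y))
c(5, b(2, 2))*v - 145 = ((-8 + (-2 + 2 + 2) - 1*5)/(-4 + (-2 + 2 + 2)))*(-24) - 145 = ((-8 + 2 - 5)/(-4 + 2))*(-24) - 145 = (-11/(-2))*(-24) - 145 = -½*(-11)*(-24) - 145 = (11/2)*(-24) - 145 = -132 - 145 = -277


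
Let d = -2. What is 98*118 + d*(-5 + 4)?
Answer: 11566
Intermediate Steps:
98*118 + d*(-5 + 4) = 98*118 - 2*(-5 + 4) = 11564 - 2*(-1) = 11564 + 2 = 11566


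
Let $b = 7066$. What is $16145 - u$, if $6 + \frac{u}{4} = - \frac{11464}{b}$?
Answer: $\frac{57148005}{3533} \approx 16175.0$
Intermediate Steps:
$u = - \frac{107720}{3533}$ ($u = -24 + 4 \left(- \frac{11464}{7066}\right) = -24 + 4 \left(\left(-11464\right) \frac{1}{7066}\right) = -24 + 4 \left(- \frac{5732}{3533}\right) = -24 - \frac{22928}{3533} = - \frac{107720}{3533} \approx -30.49$)
$16145 - u = 16145 - - \frac{107720}{3533} = 16145 + \frac{107720}{3533} = \frac{57148005}{3533}$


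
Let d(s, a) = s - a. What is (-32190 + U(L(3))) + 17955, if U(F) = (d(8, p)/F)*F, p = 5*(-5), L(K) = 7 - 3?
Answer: -14202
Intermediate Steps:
L(K) = 4
p = -25
U(F) = 33 (U(F) = ((8 - 1*(-25))/F)*F = ((8 + 25)/F)*F = (33/F)*F = 33)
(-32190 + U(L(3))) + 17955 = (-32190 + 33) + 17955 = -32157 + 17955 = -14202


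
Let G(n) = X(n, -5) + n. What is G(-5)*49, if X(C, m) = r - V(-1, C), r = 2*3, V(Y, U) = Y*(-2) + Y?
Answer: 0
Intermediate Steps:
V(Y, U) = -Y (V(Y, U) = -2*Y + Y = -Y)
r = 6
X(C, m) = 5 (X(C, m) = 6 - (-1)*(-1) = 6 - 1*1 = 6 - 1 = 5)
G(n) = 5 + n
G(-5)*49 = (5 - 5)*49 = 0*49 = 0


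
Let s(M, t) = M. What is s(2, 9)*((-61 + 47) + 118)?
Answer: 208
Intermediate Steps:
s(2, 9)*((-61 + 47) + 118) = 2*((-61 + 47) + 118) = 2*(-14 + 118) = 2*104 = 208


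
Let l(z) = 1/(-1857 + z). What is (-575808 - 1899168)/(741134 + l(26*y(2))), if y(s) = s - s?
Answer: -4596030432/1376285837 ≈ -3.3394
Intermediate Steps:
y(s) = 0
(-575808 - 1899168)/(741134 + l(26*y(2))) = (-575808 - 1899168)/(741134 + 1/(-1857 + 26*0)) = -2474976/(741134 + 1/(-1857 + 0)) = -2474976/(741134 + 1/(-1857)) = -2474976/(741134 - 1/1857) = -2474976/1376285837/1857 = -2474976*1857/1376285837 = -4596030432/1376285837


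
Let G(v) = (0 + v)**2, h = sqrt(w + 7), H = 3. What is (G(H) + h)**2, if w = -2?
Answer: (9 + sqrt(5))**2 ≈ 126.25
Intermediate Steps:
h = sqrt(5) (h = sqrt(-2 + 7) = sqrt(5) ≈ 2.2361)
G(v) = v**2
(G(H) + h)**2 = (3**2 + sqrt(5))**2 = (9 + sqrt(5))**2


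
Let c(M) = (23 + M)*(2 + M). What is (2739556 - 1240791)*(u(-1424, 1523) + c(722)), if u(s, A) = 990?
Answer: 809887643050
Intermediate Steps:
c(M) = (2 + M)*(23 + M)
(2739556 - 1240791)*(u(-1424, 1523) + c(722)) = (2739556 - 1240791)*(990 + (46 + 722**2 + 25*722)) = 1498765*(990 + (46 + 521284 + 18050)) = 1498765*(990 + 539380) = 1498765*540370 = 809887643050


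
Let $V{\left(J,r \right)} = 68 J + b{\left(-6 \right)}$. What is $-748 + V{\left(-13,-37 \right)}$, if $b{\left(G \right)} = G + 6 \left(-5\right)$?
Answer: $-1668$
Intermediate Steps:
$b{\left(G \right)} = -30 + G$ ($b{\left(G \right)} = G - 30 = -30 + G$)
$V{\left(J,r \right)} = -36 + 68 J$ ($V{\left(J,r \right)} = 68 J - 36 = -36 + 68 J$)
$-748 + V{\left(-13,-37 \right)} = -748 + \left(-36 + 68 \left(-13\right)\right) = -748 - 920 = -1668$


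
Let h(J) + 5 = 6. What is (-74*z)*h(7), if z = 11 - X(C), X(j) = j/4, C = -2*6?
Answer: -1036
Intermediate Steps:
C = -12
X(j) = j/4 (X(j) = j*(¼) = j/4)
z = 14 (z = 11 - (-12)/4 = 11 - 1*(-3) = 11 + 3 = 14)
h(J) = 1 (h(J) = -5 + 6 = 1)
(-74*z)*h(7) = -74*14*1 = -1036*1 = -1036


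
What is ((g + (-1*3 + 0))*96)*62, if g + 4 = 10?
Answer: 17856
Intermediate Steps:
g = 6 (g = -4 + 10 = 6)
((g + (-1*3 + 0))*96)*62 = ((6 + (-1*3 + 0))*96)*62 = ((6 + (-3 + 0))*96)*62 = ((6 - 3)*96)*62 = (3*96)*62 = 288*62 = 17856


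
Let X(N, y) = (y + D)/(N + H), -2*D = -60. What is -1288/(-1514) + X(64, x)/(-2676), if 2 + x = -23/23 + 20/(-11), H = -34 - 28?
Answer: 37703879/44566104 ≈ 0.84602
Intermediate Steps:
H = -62
D = 30 (D = -1/2*(-60) = 30)
x = -53/11 (x = -2 + (-23/23 + 20/(-11)) = -2 + (-23*1/23 + 20*(-1/11)) = -2 + (-1 - 20/11) = -2 - 31/11 = -53/11 ≈ -4.8182)
X(N, y) = (30 + y)/(-62 + N) (X(N, y) = (y + 30)/(N - 62) = (30 + y)/(-62 + N))
-1288/(-1514) + X(64, x)/(-2676) = -1288/(-1514) + ((30 - 53/11)/(-62 + 64))/(-2676) = -1288*(-1/1514) + ((277/11)/2)*(-1/2676) = 644/757 + ((1/2)*(277/11))*(-1/2676) = 644/757 + (277/22)*(-1/2676) = 644/757 - 277/58872 = 37703879/44566104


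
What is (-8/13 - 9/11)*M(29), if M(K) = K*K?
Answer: -172405/143 ≈ -1205.6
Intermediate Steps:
M(K) = K²
(-8/13 - 9/11)*M(29) = (-8/13 - 9/11)*29² = (-8*1/13 - 9*1/11)*841 = (-8/13 - 9/11)*841 = -205/143*841 = -172405/143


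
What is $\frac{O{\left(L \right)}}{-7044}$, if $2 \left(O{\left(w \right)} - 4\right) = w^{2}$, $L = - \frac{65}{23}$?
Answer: $- \frac{2819}{2484184} \approx -0.0011348$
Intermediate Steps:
$L = - \frac{65}{23}$ ($L = \left(-65\right) \frac{1}{23} = - \frac{65}{23} \approx -2.8261$)
$O{\left(w \right)} = 4 + \frac{w^{2}}{2}$
$\frac{O{\left(L \right)}}{-7044} = \frac{4 + \frac{\left(- \frac{65}{23}\right)^{2}}{2}}{-7044} = \left(4 + \frac{1}{2} \cdot \frac{4225}{529}\right) \left(- \frac{1}{7044}\right) = \left(4 + \frac{4225}{1058}\right) \left(- \frac{1}{7044}\right) = \frac{8457}{1058} \left(- \frac{1}{7044}\right) = - \frac{2819}{2484184}$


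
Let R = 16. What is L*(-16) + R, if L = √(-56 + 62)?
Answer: 16 - 16*√6 ≈ -23.192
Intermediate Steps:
L = √6 ≈ 2.4495
L*(-16) + R = √6*(-16) + 16 = -16*√6 + 16 = 16 - 16*√6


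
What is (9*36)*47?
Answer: 15228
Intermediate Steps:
(9*36)*47 = 324*47 = 15228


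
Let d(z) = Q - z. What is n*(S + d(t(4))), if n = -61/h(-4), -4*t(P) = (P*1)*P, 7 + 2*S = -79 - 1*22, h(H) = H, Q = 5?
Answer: -2745/4 ≈ -686.25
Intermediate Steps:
S = -54 (S = -7/2 + (-79 - 1*22)/2 = -7/2 + (-79 - 22)/2 = -7/2 + (½)*(-101) = -7/2 - 101/2 = -54)
t(P) = -P²/4 (t(P) = -P*1*P/4 = -P*P/4 = -P²/4)
n = 61/4 (n = -61/(-4) = -61*(-¼) = 61/4 ≈ 15.250)
d(z) = 5 - z
n*(S + d(t(4))) = 61*(-54 + (5 - (-1)*4²/4))/4 = 61*(-54 + (5 - (-1)*16/4))/4 = 61*(-54 + (5 - 1*(-4)))/4 = 61*(-54 + (5 + 4))/4 = 61*(-54 + 9)/4 = (61/4)*(-45) = -2745/4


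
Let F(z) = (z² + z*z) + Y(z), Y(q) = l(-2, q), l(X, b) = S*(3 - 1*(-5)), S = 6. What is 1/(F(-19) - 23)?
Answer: 1/747 ≈ 0.0013387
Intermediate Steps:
l(X, b) = 48 (l(X, b) = 6*(3 - 1*(-5)) = 6*(3 + 5) = 6*8 = 48)
Y(q) = 48
F(z) = 48 + 2*z² (F(z) = (z² + z*z) + 48 = (z² + z²) + 48 = 2*z² + 48 = 48 + 2*z²)
1/(F(-19) - 23) = 1/((48 + 2*(-19)²) - 23) = 1/((48 + 2*361) - 23) = 1/((48 + 722) - 23) = 1/(770 - 23) = 1/747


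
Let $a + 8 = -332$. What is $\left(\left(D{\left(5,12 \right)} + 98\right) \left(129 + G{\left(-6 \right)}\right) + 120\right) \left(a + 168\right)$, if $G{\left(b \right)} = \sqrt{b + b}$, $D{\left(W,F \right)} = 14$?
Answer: $-2505696 - 38528 i \sqrt{3} \approx -2.5057 \cdot 10^{6} - 66733.0 i$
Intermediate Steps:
$a = -340$ ($a = -8 - 332 = -340$)
$G{\left(b \right)} = \sqrt{2} \sqrt{b}$ ($G{\left(b \right)} = \sqrt{2 b} = \sqrt{2} \sqrt{b}$)
$\left(\left(D{\left(5,12 \right)} + 98\right) \left(129 + G{\left(-6 \right)}\right) + 120\right) \left(a + 168\right) = \left(\left(14 + 98\right) \left(129 + \sqrt{2} \sqrt{-6}\right) + 120\right) \left(-340 + 168\right) = \left(112 \left(129 + \sqrt{2} i \sqrt{6}\right) + 120\right) \left(-172\right) = \left(112 \left(129 + 2 i \sqrt{3}\right) + 120\right) \left(-172\right) = \left(\left(14448 + 224 i \sqrt{3}\right) + 120\right) \left(-172\right) = \left(14568 + 224 i \sqrt{3}\right) \left(-172\right) = -2505696 - 38528 i \sqrt{3}$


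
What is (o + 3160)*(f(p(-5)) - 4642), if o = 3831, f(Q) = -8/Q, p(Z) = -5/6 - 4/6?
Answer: -97244810/3 ≈ -3.2415e+7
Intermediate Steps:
p(Z) = -3/2 (p(Z) = -5*1/6 - 4*1/6 = -5/6 - 2/3 = -3/2)
(o + 3160)*(f(p(-5)) - 4642) = (3831 + 3160)*(-8/(-3/2) - 4642) = 6991*(-8*(-2/3) - 4642) = 6991*(16/3 - 4642) = 6991*(-13910/3) = -97244810/3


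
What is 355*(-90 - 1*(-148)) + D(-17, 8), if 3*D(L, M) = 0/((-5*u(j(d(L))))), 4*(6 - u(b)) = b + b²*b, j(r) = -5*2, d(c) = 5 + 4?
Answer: 20590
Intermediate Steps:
d(c) = 9
j(r) = -10
u(b) = 6 - b/4 - b³/4 (u(b) = 6 - (b + b²*b)/4 = 6 - (b + b³)/4 = 6 + (-b/4 - b³/4) = 6 - b/4 - b³/4)
D(L, M) = 0 (D(L, M) = (0/((-5*(6 - ¼*(-10) - ¼*(-10)³))))/3 = (0/((-5*(6 + 5/2 - ¼*(-1000)))))/3 = (0/((-5*(6 + 5/2 + 250))))/3 = (0/((-5*517/2)))/3 = (0/(-2585/2))/3 = (0*(-2/2585))/3 = (⅓)*0 = 0)
355*(-90 - 1*(-148)) + D(-17, 8) = 355*(-90 - 1*(-148)) + 0 = 355*(-90 + 148) + 0 = 355*58 + 0 = 20590 + 0 = 20590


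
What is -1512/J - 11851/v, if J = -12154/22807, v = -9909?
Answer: 170923908155/60216993 ≈ 2838.5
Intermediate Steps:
J = -12154/22807 (J = -12154*1/22807 = -12154/22807 ≈ -0.53291)
-1512/J - 11851/v = -1512/(-12154/22807) - 11851/(-9909) = -1512*(-22807/12154) - 11851*(-1/9909) = 17242092/6077 + 11851/9909 = 170923908155/60216993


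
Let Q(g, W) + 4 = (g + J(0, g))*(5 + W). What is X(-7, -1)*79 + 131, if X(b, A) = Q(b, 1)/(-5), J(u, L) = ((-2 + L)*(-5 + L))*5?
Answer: -251671/5 ≈ -50334.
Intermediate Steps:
J(u, L) = 5*(-5 + L)*(-2 + L) (J(u, L) = ((-5 + L)*(-2 + L))*5 = 5*(-5 + L)*(-2 + L))
Q(g, W) = -4 + (5 + W)*(50 - 34*g + 5*g**2) (Q(g, W) = -4 + (g + (50 - 35*g + 5*g**2))*(5 + W) = -4 + (50 - 34*g + 5*g**2)*(5 + W) = -4 + (5 + W)*(50 - 34*g + 5*g**2))
X(b, A) = -296/5 - 6*b**2 + 204*b/5 (X(b, A) = (246 - 170*b + 25*b**2 + 1*b + 5*1*(10 + b**2 - 7*b))/(-5) = (246 - 170*b + 25*b**2 + b + (50 - 35*b + 5*b**2))*(-1/5) = (296 - 204*b + 30*b**2)*(-1/5) = -296/5 - 6*b**2 + 204*b/5)
X(-7, -1)*79 + 131 = (-296/5 - 6*(-7)**2 + (204/5)*(-7))*79 + 131 = (-296/5 - 6*49 - 1428/5)*79 + 131 = (-296/5 - 294 - 1428/5)*79 + 131 = -3194/5*79 + 131 = -252326/5 + 131 = -251671/5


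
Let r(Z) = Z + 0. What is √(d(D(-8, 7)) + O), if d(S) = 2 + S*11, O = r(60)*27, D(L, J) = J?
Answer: √1699 ≈ 41.219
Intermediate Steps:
r(Z) = Z
O = 1620 (O = 60*27 = 1620)
d(S) = 2 + 11*S
√(d(D(-8, 7)) + O) = √((2 + 11*7) + 1620) = √((2 + 77) + 1620) = √(79 + 1620) = √1699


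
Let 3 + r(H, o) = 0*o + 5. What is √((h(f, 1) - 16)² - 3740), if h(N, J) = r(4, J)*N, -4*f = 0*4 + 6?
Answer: I*√3379 ≈ 58.129*I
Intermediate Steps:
r(H, o) = 2 (r(H, o) = -3 + (0*o + 5) = -3 + (0 + 5) = -3 + 5 = 2)
f = -3/2 (f = -(0*4 + 6)/4 = -(0 + 6)/4 = -¼*6 = -3/2 ≈ -1.5000)
h(N, J) = 2*N
√((h(f, 1) - 16)² - 3740) = √((2*(-3/2) - 16)² - 3740) = √((-3 - 16)² - 3740) = √((-19)² - 3740) = √(361 - 3740) = √(-3379) = I*√3379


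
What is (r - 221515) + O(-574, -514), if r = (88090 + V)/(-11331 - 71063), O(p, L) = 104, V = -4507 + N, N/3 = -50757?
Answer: -9121434623/41197 ≈ -2.2141e+5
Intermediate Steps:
N = -152271 (N = 3*(-50757) = -152271)
V = -156778 (V = -4507 - 152271 = -156778)
r = 34344/41197 (r = (88090 - 156778)/(-11331 - 71063) = -68688/(-82394) = -68688*(-1/82394) = 34344/41197 ≈ 0.83365)
(r - 221515) + O(-574, -514) = (34344/41197 - 221515) + 104 = -9125719111/41197 + 104 = -9121434623/41197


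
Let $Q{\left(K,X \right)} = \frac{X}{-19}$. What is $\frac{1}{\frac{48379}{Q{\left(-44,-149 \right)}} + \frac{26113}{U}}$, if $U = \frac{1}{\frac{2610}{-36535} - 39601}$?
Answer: $- \frac{1088743}{1125865444737566} \approx -9.6703 \cdot 10^{-10}$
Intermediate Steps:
$Q{\left(K,X \right)} = - \frac{X}{19}$ ($Q{\left(K,X \right)} = X \left(- \frac{1}{19}\right) = - \frac{X}{19}$)
$U = - \frac{7307}{289365029}$ ($U = \frac{1}{2610 \left(- \frac{1}{36535}\right) - 39601} = \frac{1}{- \frac{522}{7307} - 39601} = \frac{1}{- \frac{289365029}{7307}} = - \frac{7307}{289365029} \approx -2.5252 \cdot 10^{-5}$)
$\frac{1}{\frac{48379}{Q{\left(-44,-149 \right)}} + \frac{26113}{U}} = \frac{1}{\frac{48379}{\left(- \frac{1}{19}\right) \left(-149\right)} + \frac{26113}{- \frac{7307}{289365029}}} = \frac{1}{\frac{48379}{\frac{149}{19}} + 26113 \left(- \frac{289365029}{7307}\right)} = \frac{1}{48379 \cdot \frac{19}{149} - \frac{7556189002277}{7307}} = \frac{1}{\frac{919201}{149} - \frac{7556189002277}{7307}} = \frac{1}{- \frac{1125865444737566}{1088743}} = - \frac{1088743}{1125865444737566}$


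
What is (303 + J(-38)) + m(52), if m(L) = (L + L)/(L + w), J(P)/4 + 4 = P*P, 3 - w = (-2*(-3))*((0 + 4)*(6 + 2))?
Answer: 830527/137 ≈ 6062.2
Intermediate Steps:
w = -189 (w = 3 - (-2*(-3))*(0 + 4)*(6 + 2) = 3 - 6*4*8 = 3 - 6*32 = 3 - 1*192 = 3 - 192 = -189)
J(P) = -16 + 4*P² (J(P) = -16 + 4*(P*P) = -16 + 4*P²)
m(L) = 2*L/(-189 + L) (m(L) = (L + L)/(L - 189) = (2*L)/(-189 + L) = 2*L/(-189 + L))
(303 + J(-38)) + m(52) = (303 + (-16 + 4*(-38)²)) + 2*52/(-189 + 52) = (303 + (-16 + 4*1444)) + 2*52/(-137) = (303 + (-16 + 5776)) + 2*52*(-1/137) = (303 + 5760) - 104/137 = 6063 - 104/137 = 830527/137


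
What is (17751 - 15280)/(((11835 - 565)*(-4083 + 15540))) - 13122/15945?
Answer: -16135984357/19607853510 ≈ -0.82294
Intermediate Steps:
(17751 - 15280)/(((11835 - 565)*(-4083 + 15540))) - 13122/15945 = 2471/((11270*11457)) - 13122*1/15945 = 2471/129120390 - 4374/5315 = 2471*(1/129120390) - 4374/5315 = 353/18445770 - 4374/5315 = -16135984357/19607853510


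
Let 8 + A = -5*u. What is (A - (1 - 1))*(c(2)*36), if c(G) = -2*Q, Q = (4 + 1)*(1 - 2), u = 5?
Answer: -11880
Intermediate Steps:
Q = -5 (Q = 5*(-1) = -5)
A = -33 (A = -8 - 5*5 = -8 - 25 = -33)
c(G) = 10 (c(G) = -2*(-5) = 10)
(A - (1 - 1))*(c(2)*36) = (-33 - (1 - 1))*(10*36) = (-33 - 1*0)*360 = (-33 + 0)*360 = -33*360 = -11880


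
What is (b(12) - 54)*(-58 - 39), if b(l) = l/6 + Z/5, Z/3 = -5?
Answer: 5335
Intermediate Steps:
Z = -15 (Z = 3*(-5) = -15)
b(l) = -3 + l/6 (b(l) = l/6 - 15/5 = l*(⅙) - 15*⅕ = l/6 - 3 = -3 + l/6)
(b(12) - 54)*(-58 - 39) = ((-3 + (⅙)*12) - 54)*(-58 - 39) = ((-3 + 2) - 54)*(-97) = (-1 - 54)*(-97) = -55*(-97) = 5335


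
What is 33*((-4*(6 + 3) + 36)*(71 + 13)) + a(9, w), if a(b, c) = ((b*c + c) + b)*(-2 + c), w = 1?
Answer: -19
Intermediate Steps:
a(b, c) = (-2 + c)*(b + c + b*c) (a(b, c) = ((c + b*c) + b)*(-2 + c) = (b + c + b*c)*(-2 + c) = (-2 + c)*(b + c + b*c))
33*((-4*(6 + 3) + 36)*(71 + 13)) + a(9, w) = 33*((-4*(6 + 3) + 36)*(71 + 13)) + (1**2 - 2*9 - 2*1 + 9*1**2 - 1*9*1) = 33*((-4*9 + 36)*84) + (1 - 18 - 2 + 9*1 - 9) = 33*((-36 + 36)*84) + (1 - 18 - 2 + 9 - 9) = 33*(0*84) - 19 = 33*0 - 19 = 0 - 19 = -19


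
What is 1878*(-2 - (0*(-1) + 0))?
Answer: -3756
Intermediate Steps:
1878*(-2 - (0*(-1) + 0)) = 1878*(-2 - (0 + 0)) = 1878*(-2 - 1*0) = 1878*(-2 + 0) = 1878*(-2) = -3756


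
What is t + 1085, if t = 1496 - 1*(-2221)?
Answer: 4802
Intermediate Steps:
t = 3717 (t = 1496 + 2221 = 3717)
t + 1085 = 3717 + 1085 = 4802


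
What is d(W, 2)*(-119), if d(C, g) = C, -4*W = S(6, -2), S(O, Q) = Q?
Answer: -119/2 ≈ -59.500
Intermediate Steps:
W = 1/2 (W = -1/4*(-2) = 1/2 ≈ 0.50000)
d(W, 2)*(-119) = (1/2)*(-119) = -119/2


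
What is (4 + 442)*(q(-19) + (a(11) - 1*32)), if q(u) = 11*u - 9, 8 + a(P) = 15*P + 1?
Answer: -41032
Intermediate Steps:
a(P) = -7 + 15*P (a(P) = -8 + (15*P + 1) = -8 + (1 + 15*P) = -7 + 15*P)
q(u) = -9 + 11*u
(4 + 442)*(q(-19) + (a(11) - 1*32)) = (4 + 442)*((-9 + 11*(-19)) + ((-7 + 15*11) - 1*32)) = 446*((-9 - 209) + ((-7 + 165) - 32)) = 446*(-218 + (158 - 32)) = 446*(-218 + 126) = 446*(-92) = -41032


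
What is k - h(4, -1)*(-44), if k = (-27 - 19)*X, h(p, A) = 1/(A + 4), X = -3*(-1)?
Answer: -370/3 ≈ -123.33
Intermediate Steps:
X = 3
h(p, A) = 1/(4 + A)
k = -138 (k = (-27 - 19)*3 = -46*3 = -138)
k - h(4, -1)*(-44) = -138 - (-44)/(4 - 1) = -138 - (-44)/3 = -138 - 1*(-44/3) = -138 + 44/3 = -370/3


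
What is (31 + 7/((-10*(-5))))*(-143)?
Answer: -222651/50 ≈ -4453.0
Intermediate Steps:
(31 + 7/((-10*(-5))))*(-143) = (31 + 7/50)*(-143) = (1557/50)*(-143) = -222651/50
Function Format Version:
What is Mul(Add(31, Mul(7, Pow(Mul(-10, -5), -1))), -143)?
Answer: Rational(-222651, 50) ≈ -4453.0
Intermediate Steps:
Mul(Add(31, Mul(7, Pow(Mul(-10, -5), -1))), -143) = Mul(Add(31, Mul(7, Pow(50, -1))), -143) = Mul(Add(31, Mul(7, Rational(1, 50))), -143) = Mul(Add(31, Rational(7, 50)), -143) = Mul(Rational(1557, 50), -143) = Rational(-222651, 50)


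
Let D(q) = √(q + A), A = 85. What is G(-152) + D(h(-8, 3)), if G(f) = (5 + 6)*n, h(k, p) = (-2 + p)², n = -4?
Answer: -44 + √86 ≈ -34.726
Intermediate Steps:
G(f) = -44 (G(f) = (5 + 6)*(-4) = 11*(-4) = -44)
D(q) = √(85 + q) (D(q) = √(q + 85) = √(85 + q))
G(-152) + D(h(-8, 3)) = -44 + √(85 + (-2 + 3)²) = -44 + √(85 + 1²) = -44 + √(85 + 1) = -44 + √86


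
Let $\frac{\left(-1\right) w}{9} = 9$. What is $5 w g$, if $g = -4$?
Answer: $1620$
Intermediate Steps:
$w = -81$ ($w = \left(-9\right) 9 = -81$)
$5 w g = 5 \left(-81\right) \left(-4\right) = \left(-405\right) \left(-4\right) = 1620$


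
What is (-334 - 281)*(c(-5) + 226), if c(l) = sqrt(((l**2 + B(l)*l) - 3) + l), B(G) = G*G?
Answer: -138990 - 3690*I*sqrt(3) ≈ -1.3899e+5 - 6391.3*I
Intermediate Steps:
B(G) = G**2
c(l) = sqrt(-3 + l + l**2 + l**3) (c(l) = sqrt(((l**2 + l**2*l) - 3) + l) = sqrt(((l**2 + l**3) - 3) + l) = sqrt((-3 + l**2 + l**3) + l) = sqrt(-3 + l + l**2 + l**3))
(-334 - 281)*(c(-5) + 226) = (-334 - 281)*(sqrt(-3 - 5 + (-5)**2 + (-5)**3) + 226) = -615*(sqrt(-3 - 5 + 25 - 125) + 226) = -615*(sqrt(-108) + 226) = -615*(6*I*sqrt(3) + 226) = -615*(226 + 6*I*sqrt(3)) = -138990 - 3690*I*sqrt(3)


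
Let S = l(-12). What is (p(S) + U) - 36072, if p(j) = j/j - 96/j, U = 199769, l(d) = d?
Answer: 163706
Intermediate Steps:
S = -12
p(j) = 1 - 96/j
(p(S) + U) - 36072 = ((-96 - 12)/(-12) + 199769) - 36072 = (-1/12*(-108) + 199769) - 36072 = (9 + 199769) - 36072 = 199778 - 36072 = 163706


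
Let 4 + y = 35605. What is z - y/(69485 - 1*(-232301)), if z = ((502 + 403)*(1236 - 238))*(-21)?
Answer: -5723972079741/301786 ≈ -1.8967e+7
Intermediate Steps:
y = 35601 (y = -4 + 35605 = 35601)
z = -18966990 (z = (905*998)*(-21) = 903190*(-21) = -18966990)
z - y/(69485 - 1*(-232301)) = -18966990 - 35601/(69485 - 1*(-232301)) = -18966990 - 35601/(69485 + 232301) = -18966990 - 35601/301786 = -5723972079741/301786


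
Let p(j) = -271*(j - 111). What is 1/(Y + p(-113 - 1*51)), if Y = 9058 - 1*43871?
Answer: 1/39712 ≈ 2.5181e-5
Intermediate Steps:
p(j) = 30081 - 271*j (p(j) = -271*(-111 + j) = 30081 - 271*j)
Y = -34813 (Y = 9058 - 43871 = -34813)
1/(Y + p(-113 - 1*51)) = 1/(-34813 + (30081 - 271*(-113 - 1*51))) = 1/(-34813 + (30081 - 271*(-113 - 51))) = 1/(-34813 + (30081 - 271*(-164))) = 1/(-34813 + (30081 + 44444)) = 1/(-34813 + 74525) = 1/39712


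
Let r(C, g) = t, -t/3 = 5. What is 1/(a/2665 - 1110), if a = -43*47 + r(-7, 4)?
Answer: -2665/2960186 ≈ -0.00090028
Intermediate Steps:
t = -15 (t = -3*5 = -15)
r(C, g) = -15
a = -2036 (a = -43*47 - 15 = -2021 - 15 = -2036)
1/(a/2665 - 1110) = 1/(-2036/2665 - 1110) = 1/(-2960186/2665) = -2665/2960186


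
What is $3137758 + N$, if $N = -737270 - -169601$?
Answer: $2570089$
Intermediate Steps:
$N = -567669$ ($N = -737270 + 169601 = -567669$)
$3137758 + N = 3137758 - 567669 = 2570089$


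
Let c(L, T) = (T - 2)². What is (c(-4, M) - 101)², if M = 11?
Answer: 400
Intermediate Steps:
c(L, T) = (-2 + T)²
(c(-4, M) - 101)² = ((-2 + 11)² - 101)² = (9² - 101)² = (81 - 101)² = (-20)² = 400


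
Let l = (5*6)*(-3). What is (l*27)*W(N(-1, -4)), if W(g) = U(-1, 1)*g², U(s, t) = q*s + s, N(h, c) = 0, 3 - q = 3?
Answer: 0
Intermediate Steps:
q = 0 (q = 3 - 1*3 = 3 - 3 = 0)
U(s, t) = s (U(s, t) = 0*s + s = 0 + s = s)
W(g) = -g²
l = -90 (l = 30*(-3) = -90)
(l*27)*W(N(-1, -4)) = (-90*27)*(-1*0²) = -(-2430)*0 = -2430*0 = 0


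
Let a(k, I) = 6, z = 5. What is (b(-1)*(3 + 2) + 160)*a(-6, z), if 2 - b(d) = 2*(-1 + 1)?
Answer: 1020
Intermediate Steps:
b(d) = 2 (b(d) = 2 - 2*(-1 + 1) = 2 - 2*0 = 2 - 1*0 = 2 + 0 = 2)
(b(-1)*(3 + 2) + 160)*a(-6, z) = (2*(3 + 2) + 160)*6 = (2*5 + 160)*6 = (10 + 160)*6 = 170*6 = 1020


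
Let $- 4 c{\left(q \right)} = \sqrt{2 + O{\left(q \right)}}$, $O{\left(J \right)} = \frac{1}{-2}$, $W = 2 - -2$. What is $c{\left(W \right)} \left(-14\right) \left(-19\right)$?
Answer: $- \frac{133 \sqrt{6}}{4} \approx -81.446$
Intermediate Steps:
$W = 4$ ($W = 2 + 2 = 4$)
$O{\left(J \right)} = - \frac{1}{2}$
$c{\left(q \right)} = - \frac{\sqrt{6}}{8}$ ($c{\left(q \right)} = - \frac{\sqrt{2 - \frac{1}{2}}}{4} = - \frac{\sqrt{\frac{3}{2}}}{4} = - \frac{\frac{1}{2} \sqrt{6}}{4} = - \frac{\sqrt{6}}{8}$)
$c{\left(W \right)} \left(-14\right) \left(-19\right) = - \frac{\sqrt{6}}{8} \left(-14\right) \left(-19\right) = \frac{7 \sqrt{6}}{4} \left(-19\right) = - \frac{133 \sqrt{6}}{4}$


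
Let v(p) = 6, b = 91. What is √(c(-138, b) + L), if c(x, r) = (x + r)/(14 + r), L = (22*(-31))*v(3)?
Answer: I*√45119235/105 ≈ 63.972*I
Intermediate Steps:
L = -4092 (L = (22*(-31))*6 = -682*6 = -4092)
c(x, r) = (r + x)/(14 + r)
√(c(-138, b) + L) = √((91 - 138)/(14 + 91) - 4092) = √(-47/105 - 4092) = √(-429707/105) = I*√45119235/105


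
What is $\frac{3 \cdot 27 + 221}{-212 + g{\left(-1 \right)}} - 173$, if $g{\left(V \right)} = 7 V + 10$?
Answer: $- \frac{36459}{209} \approx -174.45$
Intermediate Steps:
$g{\left(V \right)} = 10 + 7 V$
$\frac{3 \cdot 27 + 221}{-212 + g{\left(-1 \right)}} - 173 = \frac{3 \cdot 27 + 221}{-212 + \left(10 + 7 \left(-1\right)\right)} - 173 = \frac{81 + 221}{-212 + \left(10 - 7\right)} - 173 = \frac{302}{-212 + 3} - 173 = \frac{302}{-209} - 173 = 302 \left(- \frac{1}{209}\right) - 173 = - \frac{302}{209} - 173 = - \frac{36459}{209}$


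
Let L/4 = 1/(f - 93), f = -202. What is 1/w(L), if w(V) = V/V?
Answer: 1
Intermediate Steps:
L = -4/295 (L = 4/(-202 - 93) = 4/(-295) = 4*(-1/295) = -4/295 ≈ -0.013559)
w(V) = 1
1/w(L) = 1/1 = 1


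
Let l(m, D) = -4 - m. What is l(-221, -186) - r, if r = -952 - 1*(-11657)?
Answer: -10488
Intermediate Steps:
r = 10705 (r = -952 + 11657 = 10705)
l(-221, -186) - r = (-4 - 1*(-221)) - 1*10705 = (-4 + 221) - 10705 = 217 - 10705 = -10488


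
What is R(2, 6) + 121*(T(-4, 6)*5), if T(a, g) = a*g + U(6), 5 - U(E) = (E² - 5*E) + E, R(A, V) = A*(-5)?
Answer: -18765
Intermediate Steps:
R(A, V) = -5*A
U(E) = 5 - E² + 4*E (U(E) = 5 - ((E² - 5*E) + E) = 5 - (E² - 4*E) = 5 + (-E² + 4*E) = 5 - E² + 4*E)
T(a, g) = -7 + a*g (T(a, g) = a*g + (5 - 1*6² + 4*6) = a*g + (5 - 1*36 + 24) = a*g + (5 - 36 + 24) = a*g - 7 = -7 + a*g)
R(2, 6) + 121*(T(-4, 6)*5) = -5*2 + 121*((-7 - 4*6)*5) = -10 + 121*((-7 - 24)*5) = -10 + 121*(-31*5) = -10 + 121*(-155) = -10 - 18755 = -18765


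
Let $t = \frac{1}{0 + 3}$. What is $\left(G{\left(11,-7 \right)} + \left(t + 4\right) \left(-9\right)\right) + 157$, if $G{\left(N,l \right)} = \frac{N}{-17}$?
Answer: $\frac{1995}{17} \approx 117.35$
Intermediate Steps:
$t = \frac{1}{3} \approx 0.33333$
$G{\left(N,l \right)} = - \frac{N}{17}$ ($G{\left(N,l \right)} = N \left(- \frac{1}{17}\right) = - \frac{N}{17}$)
$\left(G{\left(11,-7 \right)} + \left(t + 4\right) \left(-9\right)\right) + 157 = \left(\left(- \frac{1}{17}\right) 11 + \left(\frac{1}{3} + 4\right) \left(-9\right)\right) + 157 = \left(- \frac{11}{17} + \frac{13}{3} \left(-9\right)\right) + 157 = \left(- \frac{11}{17} - 39\right) + 157 = - \frac{674}{17} + 157 = \frac{1995}{17}$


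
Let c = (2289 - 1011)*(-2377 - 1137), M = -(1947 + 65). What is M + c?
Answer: -4492904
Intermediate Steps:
M = -2012 (M = -1*2012 = -2012)
c = -4490892 (c = 1278*(-3514) = -4490892)
M + c = -2012 - 4490892 = -4492904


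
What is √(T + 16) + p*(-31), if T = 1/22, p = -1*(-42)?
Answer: -1302 + √7766/22 ≈ -1298.0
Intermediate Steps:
p = 42
T = 1/22 ≈ 0.045455
√(T + 16) + p*(-31) = √(1/22 + 16) + 42*(-31) = √(353/22) - 1302 = √7766/22 - 1302 = -1302 + √7766/22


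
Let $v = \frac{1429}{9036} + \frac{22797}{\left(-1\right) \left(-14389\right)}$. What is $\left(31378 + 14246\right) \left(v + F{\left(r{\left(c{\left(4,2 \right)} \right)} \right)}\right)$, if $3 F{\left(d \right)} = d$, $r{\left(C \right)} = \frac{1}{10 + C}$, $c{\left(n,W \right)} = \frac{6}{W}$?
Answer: $\frac{11362513168834}{140853921} \approx 80669.0$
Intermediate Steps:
$v = \frac{226555573}{130019004}$ ($v = 1429 \cdot \frac{1}{9036} + \frac{22797}{14389} = \frac{1429}{9036} + 22797 \cdot \frac{1}{14389} = \frac{1429}{9036} + \frac{22797}{14389} = \frac{226555573}{130019004} \approx 1.7425$)
$F{\left(d \right)} = \frac{d}{3}$
$\left(31378 + 14246\right) \left(v + F{\left(r{\left(c{\left(4,2 \right)} \right)} \right)}\right) = \left(31378 + 14246\right) \left(\frac{226555573}{130019004} + \frac{1}{3 \left(10 + \frac{6}{2}\right)}\right) = 45624 \left(\frac{226555573}{130019004} + \frac{1}{3 \left(10 + 6 \cdot \frac{1}{2}\right)}\right) = 45624 \left(\frac{226555573}{130019004} + \frac{1}{3 \left(10 + 3\right)}\right) = 45624 \left(\frac{226555573}{130019004} + \frac{1}{3 \cdot 13}\right) = 45624 \left(\frac{226555573}{130019004} + \frac{1}{3} \cdot \frac{1}{13}\right) = 45624 \left(\frac{226555573}{130019004} + \frac{1}{39}\right) = 45624 \cdot \frac{2988562117}{1690247052} = \frac{11362513168834}{140853921}$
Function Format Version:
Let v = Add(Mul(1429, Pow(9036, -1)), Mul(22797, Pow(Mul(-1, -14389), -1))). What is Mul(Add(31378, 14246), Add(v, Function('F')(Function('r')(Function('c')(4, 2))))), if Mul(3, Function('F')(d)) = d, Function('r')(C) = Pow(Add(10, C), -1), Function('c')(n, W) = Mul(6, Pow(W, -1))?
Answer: Rational(11362513168834, 140853921) ≈ 80669.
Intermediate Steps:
v = Rational(226555573, 130019004) (v = Add(Mul(1429, Rational(1, 9036)), Mul(22797, Pow(14389, -1))) = Add(Rational(1429, 9036), Mul(22797, Rational(1, 14389))) = Add(Rational(1429, 9036), Rational(22797, 14389)) = Rational(226555573, 130019004) ≈ 1.7425)
Function('F')(d) = Mul(Rational(1, 3), d)
Mul(Add(31378, 14246), Add(v, Function('F')(Function('r')(Function('c')(4, 2))))) = Mul(Add(31378, 14246), Add(Rational(226555573, 130019004), Mul(Rational(1, 3), Pow(Add(10, Mul(6, Pow(2, -1))), -1)))) = Mul(45624, Add(Rational(226555573, 130019004), Mul(Rational(1, 3), Pow(Add(10, Mul(6, Rational(1, 2))), -1)))) = Mul(45624, Add(Rational(226555573, 130019004), Mul(Rational(1, 3), Pow(Add(10, 3), -1)))) = Mul(45624, Add(Rational(226555573, 130019004), Mul(Rational(1, 3), Pow(13, -1)))) = Mul(45624, Add(Rational(226555573, 130019004), Mul(Rational(1, 3), Rational(1, 13)))) = Mul(45624, Add(Rational(226555573, 130019004), Rational(1, 39))) = Mul(45624, Rational(2988562117, 1690247052)) = Rational(11362513168834, 140853921)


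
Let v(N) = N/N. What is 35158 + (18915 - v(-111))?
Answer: 54072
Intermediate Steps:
v(N) = 1
35158 + (18915 - v(-111)) = 35158 + (18915 - 1*1) = 35158 + (18915 - 1) = 35158 + 18914 = 54072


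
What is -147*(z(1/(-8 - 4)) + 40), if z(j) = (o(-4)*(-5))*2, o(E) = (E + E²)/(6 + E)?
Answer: 2940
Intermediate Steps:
o(E) = (E + E²)/(6 + E)
z(j) = -60 (z(j) = (-4*(1 - 4)/(6 - 4)*(-5))*2 = (-4*(-3)/2*(-5))*2 = (-4*½*(-3)*(-5))*2 = (6*(-5))*2 = -30*2 = -60)
-147*(z(1/(-8 - 4)) + 40) = -147*(-60 + 40) = -147*(-20) = 2940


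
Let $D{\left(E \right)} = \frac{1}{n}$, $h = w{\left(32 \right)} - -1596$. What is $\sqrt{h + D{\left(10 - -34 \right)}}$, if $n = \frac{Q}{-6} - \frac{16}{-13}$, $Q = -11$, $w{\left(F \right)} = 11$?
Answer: $\frac{\sqrt{91812089}}{239} \approx 40.091$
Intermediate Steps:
$n = \frac{239}{78}$ ($n = - \frac{11}{-6} - \frac{16}{-13} = \left(-11\right) \left(- \frac{1}{6}\right) - - \frac{16}{13} = \frac{11}{6} + \frac{16}{13} = \frac{239}{78} \approx 3.0641$)
$h = 1607$ ($h = 11 - -1596 = 11 + 1596 = 1607$)
$D{\left(E \right)} = \frac{78}{239}$ ($D{\left(E \right)} = \frac{1}{\frac{239}{78}} = \frac{78}{239}$)
$\sqrt{h + D{\left(10 - -34 \right)}} = \sqrt{1607 + \frac{78}{239}} = \sqrt{\frac{384151}{239}} = \frac{\sqrt{91812089}}{239}$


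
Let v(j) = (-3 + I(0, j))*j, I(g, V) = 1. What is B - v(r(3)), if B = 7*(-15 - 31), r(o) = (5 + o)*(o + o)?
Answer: -226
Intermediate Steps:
r(o) = 2*o*(5 + o) (r(o) = (5 + o)*(2*o) = 2*o*(5 + o))
B = -322 (B = 7*(-46) = -322)
v(j) = -2*j (v(j) = (-3 + 1)*j = -2*j)
B - v(r(3)) = -322 - (-2)*2*3*(5 + 3) = -322 - (-2)*2*3*8 = -322 - (-2)*48 = -322 - 1*(-96) = -322 + 96 = -226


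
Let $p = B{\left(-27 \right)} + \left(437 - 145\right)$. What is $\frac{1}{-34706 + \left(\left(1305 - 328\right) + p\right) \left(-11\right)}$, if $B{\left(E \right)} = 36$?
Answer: $- \frac{1}{49061} \approx -2.0383 \cdot 10^{-5}$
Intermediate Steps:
$p = 328$ ($p = 36 + \left(437 - 145\right) = 36 + 292 = 328$)
$\frac{1}{-34706 + \left(\left(1305 - 328\right) + p\right) \left(-11\right)} = \frac{1}{-34706 + \left(\left(1305 - 328\right) + 328\right) \left(-11\right)} = \frac{1}{-34706 + \left(977 + 328\right) \left(-11\right)} = \frac{1}{-34706 + 1305 \left(-11\right)} = \frac{1}{-34706 - 14355} = \frac{1}{-49061} = - \frac{1}{49061}$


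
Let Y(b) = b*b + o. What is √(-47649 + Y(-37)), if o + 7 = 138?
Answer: I*√46149 ≈ 214.82*I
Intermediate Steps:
o = 131 (o = -7 + 138 = 131)
Y(b) = 131 + b² (Y(b) = b*b + 131 = b² + 131 = 131 + b²)
√(-47649 + Y(-37)) = √(-47649 + (131 + (-37)²)) = √(-47649 + (131 + 1369)) = √(-47649 + 1500) = √(-46149) = I*√46149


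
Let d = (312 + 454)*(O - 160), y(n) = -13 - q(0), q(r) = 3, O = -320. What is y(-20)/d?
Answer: 1/22980 ≈ 4.3516e-5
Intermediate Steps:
y(n) = -16 (y(n) = -13 - 1*3 = -13 - 3 = -16)
d = -367680 (d = (312 + 454)*(-320 - 160) = 766*(-480) = -367680)
y(-20)/d = -16/(-367680) = -16*(-1/367680) = 1/22980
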